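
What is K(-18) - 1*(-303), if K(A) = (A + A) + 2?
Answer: 269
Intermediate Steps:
K(A) = 2 + 2*A (K(A) = 2*A + 2 = 2 + 2*A)
K(-18) - 1*(-303) = (2 + 2*(-18)) - 1*(-303) = (2 - 36) + 303 = -34 + 303 = 269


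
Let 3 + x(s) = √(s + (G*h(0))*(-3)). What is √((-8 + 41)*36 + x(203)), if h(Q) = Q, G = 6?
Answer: √(1185 + √203) ≈ 34.630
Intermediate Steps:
x(s) = -3 + √s (x(s) = -3 + √(s + (6*0)*(-3)) = -3 + √(s + 0*(-3)) = -3 + √(s + 0) = -3 + √s)
√((-8 + 41)*36 + x(203)) = √((-8 + 41)*36 + (-3 + √203)) = √(33*36 + (-3 + √203)) = √(1188 + (-3 + √203)) = √(1185 + √203)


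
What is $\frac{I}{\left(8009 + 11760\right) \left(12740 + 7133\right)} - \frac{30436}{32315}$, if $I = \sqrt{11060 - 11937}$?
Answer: $- \frac{30436}{32315} + \frac{i \sqrt{877}}{392869337} \approx -0.94185 + 7.5379 \cdot 10^{-8} i$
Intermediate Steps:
$I = i \sqrt{877}$ ($I = \sqrt{11060 - 11937} = \sqrt{-877} = i \sqrt{877} \approx 29.614 i$)
$\frac{I}{\left(8009 + 11760\right) \left(12740 + 7133\right)} - \frac{30436}{32315} = \frac{i \sqrt{877}}{\left(8009 + 11760\right) \left(12740 + 7133\right)} - \frac{30436}{32315} = \frac{i \sqrt{877}}{19769 \cdot 19873} - \frac{30436}{32315} = \frac{i \sqrt{877}}{392869337} - \frac{30436}{32315} = - \frac{30436}{32315} + \frac{i \sqrt{877}}{392869337}$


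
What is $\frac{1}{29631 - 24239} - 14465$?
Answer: $- \frac{77995279}{5392} \approx -14465.0$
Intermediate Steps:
$\frac{1}{29631 - 24239} - 14465 = \frac{1}{5392} - 14465 = - \frac{77995279}{5392}$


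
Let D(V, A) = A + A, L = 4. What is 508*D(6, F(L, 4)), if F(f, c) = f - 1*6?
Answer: -2032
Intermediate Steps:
F(f, c) = -6 + f (F(f, c) = f - 6 = -6 + f)
D(V, A) = 2*A
508*D(6, F(L, 4)) = 508*(2*(-6 + 4)) = 508*(2*(-2)) = 508*(-4) = -2032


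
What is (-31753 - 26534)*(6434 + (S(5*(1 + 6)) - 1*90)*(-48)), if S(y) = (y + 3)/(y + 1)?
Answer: -623865190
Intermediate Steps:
S(y) = (3 + y)/(1 + y)
(-31753 - 26534)*(6434 + (S(5*(1 + 6)) - 1*90)*(-48)) = (-31753 - 26534)*(6434 + ((3 + 5*(1 + 6))/(1 + 5*(1 + 6)) - 1*90)*(-48)) = -58287*(6434 + ((3 + 5*7)/(1 + 5*7) - 90)*(-48)) = -58287*(6434 + ((3 + 35)/(1 + 35) - 90)*(-48)) = -58287*(6434 + (38/36 - 90)*(-48)) = -58287*(6434 + ((1/36)*38 - 90)*(-48)) = -58287*(6434 + (19/18 - 90)*(-48)) = -58287*(6434 - 1601/18*(-48)) = -58287*(6434 + 12808/3) = -58287*32110/3 = -623865190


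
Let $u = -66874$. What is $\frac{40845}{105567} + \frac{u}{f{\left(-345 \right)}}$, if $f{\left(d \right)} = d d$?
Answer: $- \frac{104671973}{598338675} \approx -0.17494$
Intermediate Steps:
$f{\left(d \right)} = d^{2}$
$\frac{40845}{105567} + \frac{u}{f{\left(-345 \right)}} = \frac{40845}{105567} - \frac{66874}{\left(-345\right)^{2}} = 40845 \cdot \frac{1}{105567} - \frac{66874}{119025} = \frac{1945}{5027} - \frac{66874}{119025} = - \frac{104671973}{598338675}$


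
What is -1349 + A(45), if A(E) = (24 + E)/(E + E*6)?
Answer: -141622/105 ≈ -1348.8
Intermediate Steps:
A(E) = (24 + E)/(7*E) (A(E) = (24 + E)/(E + 6*E) = (24 + E)/((7*E)) = (24 + E)*(1/(7*E)) = (24 + E)/(7*E))
-1349 + A(45) = -1349 + (1/7)*(24 + 45)/45 = -1349 + (1/7)*(1/45)*69 = -1349 + 23/105 = -141622/105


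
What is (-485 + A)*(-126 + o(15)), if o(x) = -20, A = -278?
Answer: 111398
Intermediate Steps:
(-485 + A)*(-126 + o(15)) = (-485 - 278)*(-126 - 20) = -763*(-146) = 111398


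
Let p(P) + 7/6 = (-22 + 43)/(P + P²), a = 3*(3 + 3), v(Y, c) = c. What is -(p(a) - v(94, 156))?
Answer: 2985/19 ≈ 157.11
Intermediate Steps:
a = 18 (a = 3*6 = 18)
p(P) = -7/6 + 21/(P + P²) (p(P) = -7/6 + (-22 + 43)/(P + P²) = -7/6 + 21/(P + P²))
-(p(a) - v(94, 156)) = -((7/6)*(18 - 1*18 - 1*18²)/(18*(1 + 18)) - 1*156) = -((7/6)*(1/18)*(18 - 18 - 1*324)/19 - 156) = -((7/6)*(1/18)*(1/19)*(18 - 18 - 324) - 156) = -((7/6)*(1/18)*(1/19)*(-324) - 156) = -(-21/19 - 156) = -1*(-2985/19) = 2985/19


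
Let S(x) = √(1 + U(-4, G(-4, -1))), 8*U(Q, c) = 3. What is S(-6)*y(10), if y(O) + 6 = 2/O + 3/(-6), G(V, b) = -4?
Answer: -63*√22/40 ≈ -7.3874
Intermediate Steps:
U(Q, c) = 3/8 (U(Q, c) = (⅛)*3 = 3/8)
y(O) = -13/2 + 2/O (y(O) = -6 + (2/O + 3/(-6)) = -6 + (2/O + 3*(-⅙)) = -6 + (2/O - ½) = -6 + (-½ + 2/O) = -13/2 + 2/O)
S(x) = √22/4 (S(x) = √(1 + 3/8) = √(11/8) = √22/4)
S(-6)*y(10) = (√22/4)*(-13/2 + 2/10) = (√22/4)*(-13/2 + 2*(⅒)) = (√22/4)*(-13/2 + ⅕) = (√22/4)*(-63/10) = -63*√22/40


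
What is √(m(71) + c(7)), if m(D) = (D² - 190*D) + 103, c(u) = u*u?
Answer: I*√8297 ≈ 91.088*I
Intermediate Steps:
c(u) = u²
m(D) = 103 + D² - 190*D
√(m(71) + c(7)) = √((103 + 71² - 190*71) + 7²) = √((103 + 5041 - 13490) + 49) = √(-8346 + 49) = √(-8297) = I*√8297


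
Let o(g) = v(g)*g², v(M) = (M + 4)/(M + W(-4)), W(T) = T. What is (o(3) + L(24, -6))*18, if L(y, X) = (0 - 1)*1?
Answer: -1152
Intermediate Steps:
L(y, X) = -1 (L(y, X) = -1*1 = -1)
v(M) = (4 + M)/(-4 + M) (v(M) = (M + 4)/(M - 4) = (4 + M)/(-4 + M))
o(g) = g²*(4 + g)/(-4 + g) (o(g) = ((4 + g)/(-4 + g))*g² = g²*(4 + g)/(-4 + g))
(o(3) + L(24, -6))*18 = (3²*(4 + 3)/(-4 + 3) - 1)*18 = (9*7/(-1) - 1)*18 = (9*(-1)*7 - 1)*18 = (-63 - 1)*18 = -64*18 = -1152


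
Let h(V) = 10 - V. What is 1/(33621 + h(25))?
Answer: 1/33606 ≈ 2.9757e-5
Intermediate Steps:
1/(33621 + h(25)) = 1/(33621 + (10 - 1*25)) = 1/(33621 + (10 - 25)) = 1/(33621 - 15) = 1/33606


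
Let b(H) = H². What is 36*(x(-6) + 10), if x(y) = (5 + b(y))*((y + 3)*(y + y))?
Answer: 53496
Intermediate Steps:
x(y) = 2*y*(3 + y)*(5 + y²) (x(y) = (5 + y²)*((y + 3)*(y + y)) = (5 + y²)*((3 + y)*(2*y)) = (5 + y²)*(2*y*(3 + y)) = 2*y*(3 + y)*(5 + y²))
36*(x(-6) + 10) = 36*(2*(-6)*(15 + (-6)³ + 3*(-6)² + 5*(-6)) + 10) = 36*(2*(-6)*(15 - 216 + 3*36 - 30) + 10) = 36*(2*(-6)*(15 - 216 + 108 - 30) + 10) = 36*(2*(-6)*(-123) + 10) = 36*(1476 + 10) = 36*1486 = 53496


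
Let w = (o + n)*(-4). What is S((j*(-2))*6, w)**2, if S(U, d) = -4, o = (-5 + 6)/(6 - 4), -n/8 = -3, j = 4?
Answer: 16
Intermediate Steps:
n = 24 (n = -8*(-3) = 24)
o = 1/2 ≈ 0.50000
w = -98 (w = (1/2 + 24)*(-4) = (49/2)*(-4) = -98)
S((j*(-2))*6, w)**2 = (-4)**2 = 16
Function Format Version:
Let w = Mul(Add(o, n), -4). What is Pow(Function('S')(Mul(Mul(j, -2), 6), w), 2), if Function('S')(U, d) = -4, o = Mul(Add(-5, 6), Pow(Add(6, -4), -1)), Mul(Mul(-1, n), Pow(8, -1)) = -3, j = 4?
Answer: 16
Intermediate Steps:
n = 24 (n = Mul(-8, -3) = 24)
o = Rational(1, 2) (o = Mul(1, Pow(2, -1)) = Mul(1, Rational(1, 2)) = Rational(1, 2) ≈ 0.50000)
w = -98 (w = Mul(Add(Rational(1, 2), 24), -4) = Mul(Rational(49, 2), -4) = -98)
Pow(Function('S')(Mul(Mul(j, -2), 6), w), 2) = Pow(-4, 2) = 16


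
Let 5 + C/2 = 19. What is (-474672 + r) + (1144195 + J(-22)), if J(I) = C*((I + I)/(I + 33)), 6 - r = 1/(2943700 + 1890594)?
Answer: 3236158586597/4834294 ≈ 6.6942e+5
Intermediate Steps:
C = 28 (C = -10 + 2*19 = -10 + 38 = 28)
r = 29005763/4834294 (r = 6 - 1/(2943700 + 1890594) = 6 - 1/4834294 = 29005763/4834294 ≈ 6.0000)
J(I) = 56*I/(33 + I) (J(I) = 28*((I + I)/(I + 33)) = 28*((2*I)/(33 + I)) = 28*(2*I/(33 + I)) = 56*I/(33 + I))
(-474672 + r) + (1144195 + J(-22)) = (-474672 + 29005763/4834294) + (1144195 + 56*(-22)/(33 - 22)) = -2294674995805/4834294 + (1144195 + 56*(-22)/11) = -2294674995805/4834294 + (1144195 + 56*(-22)*(1/11)) = -2294674995805/4834294 + (1144195 - 112) = -2294674995805/4834294 + 1144083 = 3236158586597/4834294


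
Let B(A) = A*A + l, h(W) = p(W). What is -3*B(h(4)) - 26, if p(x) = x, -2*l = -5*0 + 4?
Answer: -68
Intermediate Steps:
l = -2 (l = -(-5*0 + 4)/2 = -(0 + 4)/2 = -½*4 = -2)
h(W) = W
B(A) = -2 + A² (B(A) = A*A - 2 = A² - 2 = -2 + A²)
-3*B(h(4)) - 26 = -3*(-2 + 4²) - 26 = -3*(-2 + 16) - 26 = -3*14 - 26 = -42 - 26 = -68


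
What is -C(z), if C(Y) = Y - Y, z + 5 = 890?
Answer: 0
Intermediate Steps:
z = 885 (z = -5 + 890 = 885)
C(Y) = 0
-C(z) = -1*0 = 0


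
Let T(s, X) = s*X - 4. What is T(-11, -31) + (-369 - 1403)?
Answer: -1435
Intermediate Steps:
T(s, X) = -4 + X*s (T(s, X) = X*s - 4 = -4 + X*s)
T(-11, -31) + (-369 - 1403) = (-4 - 31*(-11)) + (-369 - 1403) = (-4 + 341) - 1772 = 337 - 1772 = -1435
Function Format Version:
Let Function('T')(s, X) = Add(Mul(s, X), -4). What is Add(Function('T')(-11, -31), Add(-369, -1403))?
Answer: -1435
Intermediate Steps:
Function('T')(s, X) = Add(-4, Mul(X, s)) (Function('T')(s, X) = Add(Mul(X, s), -4) = Add(-4, Mul(X, s)))
Add(Function('T')(-11, -31), Add(-369, -1403)) = Add(Add(-4, Mul(-31, -11)), Add(-369, -1403)) = Add(Add(-4, 341), -1772) = Add(337, -1772) = -1435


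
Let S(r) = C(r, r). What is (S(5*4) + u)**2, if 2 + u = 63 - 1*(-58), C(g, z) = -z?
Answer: 9801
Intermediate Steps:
S(r) = -r
u = 119 (u = -2 + (63 - 1*(-58)) = -2 + (63 + 58) = -2 + 121 = 119)
(S(5*4) + u)**2 = (-5*4 + 119)**2 = (-1*20 + 119)**2 = (-20 + 119)**2 = 99**2 = 9801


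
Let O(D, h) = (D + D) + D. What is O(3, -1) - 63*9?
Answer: -558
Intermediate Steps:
O(D, h) = 3*D (O(D, h) = 2*D + D = 3*D)
O(3, -1) - 63*9 = 3*3 - 63*9 = 9 - 567 = -558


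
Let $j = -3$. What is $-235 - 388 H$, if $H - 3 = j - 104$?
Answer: $40117$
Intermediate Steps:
$H = -104$ ($H = 3 - 107 = -104$)
$-235 - 388 H = -235 - -40352 = -235 + 40352 = 40117$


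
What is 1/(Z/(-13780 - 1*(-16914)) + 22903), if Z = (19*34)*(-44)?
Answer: 1567/35874789 ≈ 4.3680e-5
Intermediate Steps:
Z = -28424 (Z = 646*(-44) = -28424)
1/(Z/(-13780 - 1*(-16914)) + 22903) = 1/(-28424/(-13780 - 1*(-16914)) + 22903) = 1/(-28424/(-13780 + 16914) + 22903) = 1/(-28424/3134 + 22903) = 1/(-28424*1/3134 + 22903) = 1/(-14212/1567 + 22903) = 1/(35874789/1567) = 1567/35874789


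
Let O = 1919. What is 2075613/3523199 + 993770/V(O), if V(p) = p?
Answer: 3505232571577/6761018881 ≈ 518.45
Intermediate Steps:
2075613/3523199 + 993770/V(O) = 2075613/3523199 + 993770/1919 = 3505232571577/6761018881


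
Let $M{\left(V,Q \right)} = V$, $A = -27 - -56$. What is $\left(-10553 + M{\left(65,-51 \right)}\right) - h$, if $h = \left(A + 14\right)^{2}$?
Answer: $-12337$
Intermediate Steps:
$A = 29$ ($A = -27 + 56 = 29$)
$h = 1849$ ($h = \left(29 + 14\right)^{2} = 43^{2} = 1849$)
$\left(-10553 + M{\left(65,-51 \right)}\right) - h = \left(-10553 + 65\right) - 1849 = -10488 - 1849 = -12337$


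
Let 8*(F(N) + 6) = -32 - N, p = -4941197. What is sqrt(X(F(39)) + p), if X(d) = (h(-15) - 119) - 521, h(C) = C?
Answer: 2*I*sqrt(1235463) ≈ 2223.0*I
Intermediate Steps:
F(N) = -10 - N/8 (F(N) = -6 + (-32 - N)/8 = -6 + (-4 - N/8) = -10 - N/8)
X(d) = -655 (X(d) = (-15 - 119) - 521 = -134 - 521 = -655)
sqrt(X(F(39)) + p) = sqrt(-655 - 4941197) = sqrt(-4941852) = 2*I*sqrt(1235463)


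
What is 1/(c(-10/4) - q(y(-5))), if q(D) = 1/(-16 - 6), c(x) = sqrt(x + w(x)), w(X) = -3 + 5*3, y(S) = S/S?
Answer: -22/4597 + 242*sqrt(38)/4597 ≈ 0.31973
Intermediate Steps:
y(S) = 1
w(X) = 12 (w(X) = -3 + 15 = 12)
c(x) = sqrt(12 + x) (c(x) = sqrt(x + 12) = sqrt(12 + x))
q(D) = -1/22 (q(D) = 1/(-22) = -1/22)
1/(c(-10/4) - q(y(-5))) = 1/(sqrt(12 - 10/4) - 1*(-1/22)) = 1/(sqrt(12 - 10*1/4) + 1/22) = 1/(sqrt(12 - 5/2) + 1/22) = 1/(sqrt(19/2) + 1/22) = 1/(sqrt(38)/2 + 1/22) = 1/(1/22 + sqrt(38)/2)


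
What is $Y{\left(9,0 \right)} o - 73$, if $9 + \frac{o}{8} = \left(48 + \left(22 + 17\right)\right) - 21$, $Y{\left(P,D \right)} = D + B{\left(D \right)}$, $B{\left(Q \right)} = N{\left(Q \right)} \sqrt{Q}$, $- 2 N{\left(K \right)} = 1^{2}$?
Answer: $-73$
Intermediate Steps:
$N{\left(K \right)} = - \frac{1}{2}$ ($N{\left(K \right)} = - \frac{1^{2}}{2} = \left(- \frac{1}{2}\right) 1 = - \frac{1}{2}$)
$B{\left(Q \right)} = - \frac{\sqrt{Q}}{2}$
$Y{\left(P,D \right)} = D - \frac{\sqrt{D}}{2}$
$o = 456$ ($o = -72 + 8 \left(\left(48 + \left(22 + 17\right)\right) - 21\right) = -72 + 8 \left(\left(48 + 39\right) - 21\right) = -72 + 8 \left(87 - 21\right) = -72 + 8 \cdot 66 = -72 + 528 = 456$)
$Y{\left(9,0 \right)} o - 73 = \left(0 - \frac{\sqrt{0}}{2}\right) 456 - 73 = \left(0 - 0\right) 456 - 73 = \left(0 + 0\right) 456 - 73 = 0 \cdot 456 - 73 = 0 - 73 = -73$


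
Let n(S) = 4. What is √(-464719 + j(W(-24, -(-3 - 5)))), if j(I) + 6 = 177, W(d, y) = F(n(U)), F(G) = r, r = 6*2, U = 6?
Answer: 2*I*√116137 ≈ 681.58*I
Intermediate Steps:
r = 12
F(G) = 12
W(d, y) = 12
j(I) = 171 (j(I) = -6 + 177 = 171)
√(-464719 + j(W(-24, -(-3 - 5)))) = √(-464719 + 171) = √(-464548) = 2*I*√116137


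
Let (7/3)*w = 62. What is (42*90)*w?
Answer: 100440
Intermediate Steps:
w = 186/7 (w = (3/7)*62 = 186/7 ≈ 26.571)
(42*90)*w = (42*90)*(186/7) = 3780*(186/7) = 100440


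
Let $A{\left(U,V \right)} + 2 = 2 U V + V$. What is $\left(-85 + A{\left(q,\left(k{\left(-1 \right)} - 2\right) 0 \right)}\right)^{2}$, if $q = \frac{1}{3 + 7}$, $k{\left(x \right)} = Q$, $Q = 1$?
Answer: $7569$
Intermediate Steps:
$k{\left(x \right)} = 1$
$q = \frac{1}{10} \approx 0.1$
$A{\left(U,V \right)} = -2 + V + 2 U V$ ($A{\left(U,V \right)} = -2 + \left(2 U V + V\right) = -2 + \left(V + 2 U V\right) = -2 + V + 2 U V$)
$\left(-85 + A{\left(q,\left(k{\left(-1 \right)} - 2\right) 0 \right)}\right)^{2} = \left(-85 + \left(-2 + \left(1 - 2\right) 0 + 2 \cdot \frac{1}{10} \left(1 - 2\right) 0\right)\right)^{2} = \left(-85 - \left(2 - \frac{\left(-1\right) 0}{5}\right)\right)^{2} = \left(-85 + \left(-2 + 0 + 2 \cdot \frac{1}{10} \cdot 0\right)\right)^{2} = \left(-85 + \left(-2 + 0 + 0\right)\right)^{2} = \left(-85 - 2\right)^{2} = \left(-87\right)^{2} = 7569$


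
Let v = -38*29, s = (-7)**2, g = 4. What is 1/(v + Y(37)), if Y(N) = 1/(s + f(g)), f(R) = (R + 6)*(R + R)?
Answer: -129/142157 ≈ -0.00090745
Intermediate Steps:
s = 49
f(R) = 2*R*(6 + R) (f(R) = (6 + R)*(2*R) = 2*R*(6 + R))
Y(N) = 1/129 (Y(N) = 1/(49 + 2*4*(6 + 4)) = 1/(49 + 2*4*10) = 1/(49 + 80) = 1/129)
v = -1102
1/(v + Y(37)) = 1/(-1102 + 1/129) = 1/(-142157/129) = -129/142157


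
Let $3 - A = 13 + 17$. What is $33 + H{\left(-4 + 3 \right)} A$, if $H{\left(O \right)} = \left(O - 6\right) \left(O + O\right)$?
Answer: $-345$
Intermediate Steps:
$H{\left(O \right)} = 2 O \left(-6 + O\right)$ ($H{\left(O \right)} = \left(-6 + O\right) 2 O = 2 O \left(-6 + O\right)$)
$A = -27$ ($A = 3 - \left(13 + 17\right) = 3 - 30 = -27$)
$33 + H{\left(-4 + 3 \right)} A = 33 + 2 \left(-4 + 3\right) \left(-6 + \left(-4 + 3\right)\right) \left(-27\right) = 33 + 2 \left(-1\right) \left(-6 - 1\right) \left(-27\right) = 33 + 2 \left(-1\right) \left(-7\right) \left(-27\right) = 33 + 14 \left(-27\right) = 33 - 378 = -345$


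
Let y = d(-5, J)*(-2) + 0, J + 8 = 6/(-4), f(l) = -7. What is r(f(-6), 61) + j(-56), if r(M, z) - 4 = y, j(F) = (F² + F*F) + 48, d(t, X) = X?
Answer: 6343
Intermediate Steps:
J = -19/2 (J = -8 + 6/(-4) = -8 + 6*(-¼) = -8 - 3/2 = -19/2 ≈ -9.5000)
j(F) = 48 + 2*F² (j(F) = (F² + F²) + 48 = 2*F² + 48 = 48 + 2*F²)
y = 19 (y = -19/2*(-2) + 0 = 19 + 0 = 19)
r(M, z) = 23 (r(M, z) = 4 + 19 = 23)
r(f(-6), 61) + j(-56) = 23 + (48 + 2*(-56)²) = 23 + (48 + 2*3136) = 23 + (48 + 6272) = 23 + 6320 = 6343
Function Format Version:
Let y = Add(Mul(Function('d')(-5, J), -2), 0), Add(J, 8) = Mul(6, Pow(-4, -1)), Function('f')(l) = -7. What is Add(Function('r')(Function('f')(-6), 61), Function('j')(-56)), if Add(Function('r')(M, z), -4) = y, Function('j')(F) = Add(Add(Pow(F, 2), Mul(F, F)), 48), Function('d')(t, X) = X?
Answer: 6343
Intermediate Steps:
J = Rational(-19, 2) (J = Add(-8, Mul(6, Pow(-4, -1))) = Add(-8, Mul(6, Rational(-1, 4))) = Add(-8, Rational(-3, 2)) = Rational(-19, 2) ≈ -9.5000)
Function('j')(F) = Add(48, Mul(2, Pow(F, 2))) (Function('j')(F) = Add(Add(Pow(F, 2), Pow(F, 2)), 48) = Add(Mul(2, Pow(F, 2)), 48) = Add(48, Mul(2, Pow(F, 2))))
y = 19 (y = Add(Mul(Rational(-19, 2), -2), 0) = Add(19, 0) = 19)
Function('r')(M, z) = 23 (Function('r')(M, z) = Add(4, 19) = 23)
Add(Function('r')(Function('f')(-6), 61), Function('j')(-56)) = Add(23, Add(48, Mul(2, Pow(-56, 2)))) = Add(23, Add(48, Mul(2, 3136))) = Add(23, Add(48, 6272)) = Add(23, 6320) = 6343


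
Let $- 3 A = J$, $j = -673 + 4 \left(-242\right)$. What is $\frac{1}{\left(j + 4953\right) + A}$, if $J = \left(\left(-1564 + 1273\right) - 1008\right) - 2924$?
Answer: $\frac{3}{14159} \approx 0.00021188$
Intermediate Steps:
$j = -1641$ ($j = -673 - 968 = -1641$)
$J = -4223$ ($J = \left(-291 - 1008\right) - 2924 = -1299 - 2924 = -4223$)
$A = \frac{4223}{3}$ ($A = \left(- \frac{1}{3}\right) \left(-4223\right) = \frac{4223}{3} \approx 1407.7$)
$\frac{1}{\left(j + 4953\right) + A} = \frac{1}{\left(-1641 + 4953\right) + \frac{4223}{3}} = \frac{1}{3312 + \frac{4223}{3}} = \frac{1}{\frac{14159}{3}} = \frac{3}{14159}$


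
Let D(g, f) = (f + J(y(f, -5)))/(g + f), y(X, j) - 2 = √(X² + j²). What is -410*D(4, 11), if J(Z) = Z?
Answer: -1066/3 - 82*√146/3 ≈ -685.60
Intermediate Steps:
y(X, j) = 2 + √(X² + j²)
D(g, f) = (2 + f + √(25 + f²))/(f + g) (D(g, f) = (f + (2 + √(f² + (-5)²)))/(g + f) = (f + (2 + √(f² + 25)))/(f + g) = (f + (2 + √(25 + f²)))/(f + g) = (2 + f + √(25 + f²))/(f + g))
-410*D(4, 11) = -410*(2 + 11 + √(25 + 11²))/(11 + 4) = -410*(2 + 11 + √(25 + 121))/15 = -82*(2 + 11 + √146)/3 = -82*(13 + √146)/3 = -410*(13/15 + √146/15) = -1066/3 - 82*√146/3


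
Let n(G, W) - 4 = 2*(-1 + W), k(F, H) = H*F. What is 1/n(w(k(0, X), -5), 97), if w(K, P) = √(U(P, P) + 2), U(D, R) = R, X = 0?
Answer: 1/196 ≈ 0.0051020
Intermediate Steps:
k(F, H) = F*H
w(K, P) = √(2 + P) (w(K, P) = √(P + 2) = √(2 + P))
n(G, W) = 2 + 2*W (n(G, W) = 4 + 2*(-1 + W) = 4 + (-2 + 2*W) = 2 + 2*W)
1/n(w(k(0, X), -5), 97) = 1/(2 + 2*97) = 1/(2 + 194) = 1/196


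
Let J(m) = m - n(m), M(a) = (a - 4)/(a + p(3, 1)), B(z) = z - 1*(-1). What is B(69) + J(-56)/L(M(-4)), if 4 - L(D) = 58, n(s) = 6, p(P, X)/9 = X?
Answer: 1921/27 ≈ 71.148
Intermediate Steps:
p(P, X) = 9*X
B(z) = 1 + z (B(z) = z + 1 = 1 + z)
M(a) = (-4 + a)/(9 + a) (M(a) = (a - 4)/(a + 9*1) = (-4 + a)/(a + 9) = (-4 + a)/(9 + a))
J(m) = -6 + m (J(m) = m - 1*6 = m - 6 = -6 + m)
L(D) = -54 (L(D) = 4 - 1*58 = 4 - 58 = -54)
B(69) + J(-56)/L(M(-4)) = (1 + 69) + (-6 - 56)/(-54) = 70 - 62*(-1/54) = 70 + 31/27 = 1921/27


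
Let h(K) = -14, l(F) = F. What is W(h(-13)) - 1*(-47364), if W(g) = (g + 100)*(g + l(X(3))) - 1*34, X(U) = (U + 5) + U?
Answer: 47072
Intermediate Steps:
X(U) = 5 + 2*U (X(U) = (5 + U) + U = 5 + 2*U)
W(g) = -34 + (11 + g)*(100 + g) (W(g) = (g + 100)*(g + (5 + 2*3)) - 1*34 = (100 + g)*(g + (5 + 6)) - 34 = (100 + g)*(g + 11) - 34 = (100 + g)*(11 + g) - 34 = (11 + g)*(100 + g) - 34 = -34 + (11 + g)*(100 + g))
W(h(-13)) - 1*(-47364) = (1066 + (-14)**2 + 111*(-14)) - 1*(-47364) = (1066 + 196 - 1554) + 47364 = -292 + 47364 = 47072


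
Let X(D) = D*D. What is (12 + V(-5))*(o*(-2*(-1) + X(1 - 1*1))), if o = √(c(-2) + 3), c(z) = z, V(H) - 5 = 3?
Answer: 40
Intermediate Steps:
V(H) = 8 (V(H) = 5 + 3 = 8)
X(D) = D²
o = 1 (o = √(-2 + 3) = √1 = 1)
(12 + V(-5))*(o*(-2*(-1) + X(1 - 1*1))) = (12 + 8)*(1*(-2*(-1) + (1 - 1*1)²)) = 20*(1*(2 + (1 - 1)²)) = 20*(1*(2 + 0²)) = 20*(1*(2 + 0)) = 20*(1*2) = 20*2 = 40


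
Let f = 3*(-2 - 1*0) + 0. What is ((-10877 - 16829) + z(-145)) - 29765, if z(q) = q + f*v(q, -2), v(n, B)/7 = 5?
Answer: -57826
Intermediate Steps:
f = -6 (f = 3*(-2 + 0) + 0 = 3*(-2) + 0 = -6 + 0 = -6)
v(n, B) = 35 (v(n, B) = 7*5 = 35)
z(q) = -210 + q (z(q) = q - 6*35 = q - 210 = -210 + q)
((-10877 - 16829) + z(-145)) - 29765 = ((-10877 - 16829) + (-210 - 145)) - 29765 = (-27706 - 355) - 29765 = -28061 - 29765 = -57826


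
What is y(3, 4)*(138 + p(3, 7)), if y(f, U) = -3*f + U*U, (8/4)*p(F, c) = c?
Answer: 1981/2 ≈ 990.50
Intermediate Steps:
p(F, c) = c/2
y(f, U) = U**2 - 3*f (y(f, U) = -3*f + U**2 = U**2 - 3*f)
y(3, 4)*(138 + p(3, 7)) = (4**2 - 3*3)*(138 + (1/2)*7) = (16 - 9)*(138 + 7/2) = 7*(283/2) = 1981/2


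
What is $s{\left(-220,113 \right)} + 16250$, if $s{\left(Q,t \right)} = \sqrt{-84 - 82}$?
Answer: $16250 + i \sqrt{166} \approx 16250.0 + 12.884 i$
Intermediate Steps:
$s{\left(Q,t \right)} = i \sqrt{166}$ ($s{\left(Q,t \right)} = \sqrt{-166} = i \sqrt{166}$)
$s{\left(-220,113 \right)} + 16250 = i \sqrt{166} + 16250 = 16250 + i \sqrt{166}$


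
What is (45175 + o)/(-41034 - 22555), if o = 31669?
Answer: -76844/63589 ≈ -1.2084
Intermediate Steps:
(45175 + o)/(-41034 - 22555) = (45175 + 31669)/(-41034 - 22555) = 76844/(-63589) = 76844*(-1/63589) = -76844/63589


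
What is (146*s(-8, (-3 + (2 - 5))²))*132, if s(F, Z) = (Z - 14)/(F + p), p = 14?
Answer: 70664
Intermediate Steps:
s(F, Z) = (-14 + Z)/(14 + F) (s(F, Z) = (Z - 14)/(F + 14) = (-14 + Z)/(14 + F))
(146*s(-8, (-3 + (2 - 5))²))*132 = (146*((-14 + (-3 + (2 - 5))²)/(14 - 8)))*132 = (146*((-14 + (-3 - 3)²)/6))*132 = (146*((-14 + (-6)²)/6))*132 = (146*((-14 + 36)/6))*132 = (146*((⅙)*22))*132 = (146*(11/3))*132 = (1606/3)*132 = 70664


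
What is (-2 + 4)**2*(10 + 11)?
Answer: 84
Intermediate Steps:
(-2 + 4)**2*(10 + 11) = 2**2*21 = 4*21 = 84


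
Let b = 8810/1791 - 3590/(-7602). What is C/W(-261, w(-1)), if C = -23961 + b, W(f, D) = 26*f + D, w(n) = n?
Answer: 54359995432/15401040039 ≈ 3.5296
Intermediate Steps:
b = 12233885/2269197 (b = 8810*(1/1791) - 3590*(-1/7602) = 8810/1791 + 1795/3801 = 12233885/2269197 ≈ 5.3913)
W(f, D) = D + 26*f
C = -54359995432/2269197 (C = -23961 + 12233885/2269197 = -54359995432/2269197 ≈ -23956.)
C/W(-261, w(-1)) = -54359995432/(2269197*(-1 + 26*(-261))) = -54359995432/(2269197*(-1 - 6786)) = -54359995432/2269197/(-6787) = -54359995432/2269197*(-1/6787) = 54359995432/15401040039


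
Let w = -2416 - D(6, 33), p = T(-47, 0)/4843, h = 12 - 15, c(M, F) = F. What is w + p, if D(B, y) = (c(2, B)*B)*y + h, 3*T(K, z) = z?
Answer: -3601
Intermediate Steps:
T(K, z) = z/3
h = -3
D(B, y) = -3 + y*B**2 (D(B, y) = (B*B)*y - 3 = B**2*y - 3 = y*B**2 - 3 = -3 + y*B**2)
p = 0 (p = ((1/3)*0)/4843 = 0*(1/4843) = 0)
w = -3601 (w = -2416 - (-3 + 33*6**2) = -2416 - (-3 + 33*36) = -2416 - (-3 + 1188) = -2416 - 1*1185 = -2416 - 1185 = -3601)
w + p = -3601 + 0 = -3601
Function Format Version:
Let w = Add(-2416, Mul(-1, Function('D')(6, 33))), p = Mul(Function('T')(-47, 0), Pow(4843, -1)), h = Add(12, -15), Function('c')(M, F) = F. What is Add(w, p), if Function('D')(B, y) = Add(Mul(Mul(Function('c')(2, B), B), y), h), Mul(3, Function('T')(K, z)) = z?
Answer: -3601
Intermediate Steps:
Function('T')(K, z) = Mul(Rational(1, 3), z)
h = -3
Function('D')(B, y) = Add(-3, Mul(y, Pow(B, 2))) (Function('D')(B, y) = Add(Mul(Mul(B, B), y), -3) = Add(Mul(Pow(B, 2), y), -3) = Add(Mul(y, Pow(B, 2)), -3) = Add(-3, Mul(y, Pow(B, 2))))
p = 0 (p = Mul(Mul(Rational(1, 3), 0), Pow(4843, -1)) = Mul(0, Rational(1, 4843)) = 0)
w = -3601 (w = Add(-2416, Mul(-1, Add(-3, Mul(33, Pow(6, 2))))) = Add(-2416, Mul(-1, Add(-3, Mul(33, 36)))) = Add(-2416, Mul(-1, Add(-3, 1188))) = Add(-2416, Mul(-1, 1185)) = Add(-2416, -1185) = -3601)
Add(w, p) = Add(-3601, 0) = -3601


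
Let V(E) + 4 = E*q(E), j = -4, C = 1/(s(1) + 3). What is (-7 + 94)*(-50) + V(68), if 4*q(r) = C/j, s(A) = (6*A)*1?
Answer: -156761/36 ≈ -4354.5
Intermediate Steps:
s(A) = 6*A
C = ⅑ (C = 1/(6*1 + 3) = 1/(6 + 3) = 1/9 = ⅑ ≈ 0.11111)
q(r) = -1/144 (q(r) = ((⅑)/(-4))/4 = ((⅑)*(-¼))/4 = (¼)*(-1/36) = -1/144)
V(E) = -4 - E/144 (V(E) = -4 + E*(-1/144) = -4 - E/144)
(-7 + 94)*(-50) + V(68) = (-7 + 94)*(-50) + (-4 - 1/144*68) = 87*(-50) + (-4 - 17/36) = -4350 - 161/36 = -156761/36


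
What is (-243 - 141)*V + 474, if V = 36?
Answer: -13350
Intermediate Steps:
(-243 - 141)*V + 474 = (-243 - 141)*36 + 474 = -384*36 + 474 = -13824 + 474 = -13350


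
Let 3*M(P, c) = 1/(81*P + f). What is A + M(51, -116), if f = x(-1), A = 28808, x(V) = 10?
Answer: 357881785/12423 ≈ 28808.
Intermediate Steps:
f = 10
M(P, c) = 1/(3*(10 + 81*P)) (M(P, c) = 1/(3*(81*P + 10)) = 1/(3*(10 + 81*P)))
A + M(51, -116) = 28808 + 1/(3*(10 + 81*51)) = 28808 + 1/(3*(10 + 4131)) = 28808 + (1/3)/4141 = 28808 + (1/3)*(1/4141) = 28808 + 1/12423 = 357881785/12423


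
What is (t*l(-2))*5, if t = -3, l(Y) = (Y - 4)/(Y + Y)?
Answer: -45/2 ≈ -22.500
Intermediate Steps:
l(Y) = (-4 + Y)/(2*Y) (l(Y) = (-4 + Y)/((2*Y)) = (-4 + Y)*(1/(2*Y)) = (-4 + Y)/(2*Y))
(t*l(-2))*5 = -3*(-4 - 2)/(2*(-2))*5 = -3*(-1)*(-6)/(2*2)*5 = -3*3/2*5 = -9/2*5 = -45/2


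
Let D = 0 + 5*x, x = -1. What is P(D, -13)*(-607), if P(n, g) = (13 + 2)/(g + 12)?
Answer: 9105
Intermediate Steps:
D = -5 (D = 0 + 5*(-1) = 0 - 5 = -5)
P(n, g) = 15/(12 + g)
P(D, -13)*(-607) = (15/(12 - 13))*(-607) = (15/(-1))*(-607) = (15*(-1))*(-607) = -15*(-607) = 9105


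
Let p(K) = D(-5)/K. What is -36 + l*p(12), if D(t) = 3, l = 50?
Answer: -47/2 ≈ -23.500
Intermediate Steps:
p(K) = 3/K
-36 + l*p(12) = -36 + 50*(3/12) = -36 + 50*(3*(1/12)) = -36 + 50*(¼) = -36 + 25/2 = -47/2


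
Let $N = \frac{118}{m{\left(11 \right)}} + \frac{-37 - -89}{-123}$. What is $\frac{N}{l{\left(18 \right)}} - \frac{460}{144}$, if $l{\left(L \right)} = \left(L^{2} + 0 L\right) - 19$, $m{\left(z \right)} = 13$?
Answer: $- \frac{18528919}{5852340} \approx -3.1661$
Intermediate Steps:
$l{\left(L \right)} = -19 + L^{2}$ ($l{\left(L \right)} = \left(L^{2} + 0\right) - 19 = L^{2} - 19 = -19 + L^{2}$)
$N = \frac{13838}{1599}$ ($N = \frac{118}{13} + \frac{-37 - -89}{-123} = 118 \cdot \frac{1}{13} + \left(-37 + 89\right) \left(- \frac{1}{123}\right) = \frac{118}{13} + 52 \left(- \frac{1}{123}\right) = \frac{118}{13} - \frac{52}{123} = \frac{13838}{1599} \approx 8.6542$)
$\frac{N}{l{\left(18 \right)}} - \frac{460}{144} = \frac{13838}{1599 \left(-19 + 18^{2}\right)} - \frac{460}{144} = \frac{13838}{1599 \left(-19 + 324\right)} - \frac{115}{36} = \frac{13838}{1599 \cdot 305} - \frac{115}{36} = \frac{13838}{1599} \cdot \frac{1}{305} - \frac{115}{36} = \frac{13838}{487695} - \frac{115}{36} = - \frac{18528919}{5852340}$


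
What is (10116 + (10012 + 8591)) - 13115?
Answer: 15604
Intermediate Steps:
(10116 + (10012 + 8591)) - 13115 = (10116 + 18603) - 13115 = 28719 - 13115 = 15604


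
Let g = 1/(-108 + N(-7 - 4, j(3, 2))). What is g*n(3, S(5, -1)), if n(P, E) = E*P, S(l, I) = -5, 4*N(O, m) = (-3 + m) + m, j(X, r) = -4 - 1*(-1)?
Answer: 20/147 ≈ 0.13605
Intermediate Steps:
j(X, r) = -3 (j(X, r) = -4 + 1 = -3)
N(O, m) = -3/4 + m/2 (N(O, m) = ((-3 + m) + m)/4 = (-3 + 2*m)/4 = -3/4 + m/2)
g = -4/441 (g = 1/(-108 + (-3/4 + (1/2)*(-3))) = 1/(-108 + (-3/4 - 3/2)) = 1/(-108 - 9/4) = 1/(-441/4) = -4/441 ≈ -0.0090703)
g*n(3, S(5, -1)) = -(-20)*3/441 = -4/441*(-15) = 20/147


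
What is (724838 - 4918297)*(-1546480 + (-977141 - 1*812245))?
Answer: 13988817300494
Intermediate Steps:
(724838 - 4918297)*(-1546480 + (-977141 - 1*812245)) = -4193459*(-1546480 + (-977141 - 812245)) = -4193459*(-1546480 - 1789386) = -4193459*(-3335866) = 13988817300494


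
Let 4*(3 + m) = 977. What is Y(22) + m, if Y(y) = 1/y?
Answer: 10617/44 ≈ 241.30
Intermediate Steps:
m = 965/4 (m = -3 + (1/4)*977 = -3 + 977/4 = 965/4 ≈ 241.25)
Y(22) + m = 1/22 + 965/4 = 10617/44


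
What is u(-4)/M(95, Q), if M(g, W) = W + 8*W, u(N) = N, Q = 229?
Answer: -4/2061 ≈ -0.0019408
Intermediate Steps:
M(g, W) = 9*W
u(-4)/M(95, Q) = -4/(9*229) = -4/2061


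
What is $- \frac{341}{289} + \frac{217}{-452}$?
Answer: $- \frac{216845}{130628} \approx -1.66$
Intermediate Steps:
$- \frac{341}{289} + \frac{217}{-452} = \left(-341\right) \frac{1}{289} + 217 \left(- \frac{1}{452}\right) = - \frac{341}{289} - \frac{217}{452} = - \frac{216845}{130628}$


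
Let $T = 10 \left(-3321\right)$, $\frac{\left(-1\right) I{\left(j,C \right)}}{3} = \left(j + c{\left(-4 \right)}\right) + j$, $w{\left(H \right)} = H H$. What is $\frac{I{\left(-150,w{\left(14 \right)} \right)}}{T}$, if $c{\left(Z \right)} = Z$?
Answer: $- \frac{152}{5535} \approx -0.027462$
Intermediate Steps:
$w{\left(H \right)} = H^{2}$
$I{\left(j,C \right)} = 12 - 6 j$ ($I{\left(j,C \right)} = - 3 \left(\left(j - 4\right) + j\right) = - 3 \left(\left(-4 + j\right) + j\right) = - 3 \left(-4 + 2 j\right) = 12 - 6 j$)
$T = -33210$
$\frac{I{\left(-150,w{\left(14 \right)} \right)}}{T} = \frac{12 - -900}{-33210} = \left(12 + 900\right) \left(- \frac{1}{33210}\right) = 912 \left(- \frac{1}{33210}\right) = - \frac{152}{5535}$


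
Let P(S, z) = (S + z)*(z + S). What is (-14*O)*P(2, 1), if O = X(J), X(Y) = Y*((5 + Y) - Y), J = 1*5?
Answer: -3150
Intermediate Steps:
P(S, z) = (S + z)² (P(S, z) = (S + z)*(S + z) = (S + z)²)
J = 5
X(Y) = 5*Y (X(Y) = Y*5 = 5*Y)
O = 25 (O = 5*5 = 25)
(-14*O)*P(2, 1) = (-14*25)*(2 + 1)² = -350*3² = -350*9 = -3150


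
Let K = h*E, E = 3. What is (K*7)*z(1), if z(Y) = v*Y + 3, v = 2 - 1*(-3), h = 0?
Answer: 0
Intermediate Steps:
v = 5 (v = 2 + 3 = 5)
z(Y) = 3 + 5*Y (z(Y) = 5*Y + 3 = 3 + 5*Y)
K = 0 (K = 0*3 = 0)
(K*7)*z(1) = (0*7)*(3 + 5*1) = 0*(3 + 5) = 0*8 = 0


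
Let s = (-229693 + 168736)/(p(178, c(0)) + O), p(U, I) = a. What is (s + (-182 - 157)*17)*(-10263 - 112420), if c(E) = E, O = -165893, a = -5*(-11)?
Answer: 117243657441471/165838 ≈ 7.0698e+8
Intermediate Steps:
a = 55
p(U, I) = 55
s = 60957/165838 (s = (-229693 + 168736)/(55 - 165893) = -60957/(-165838) = -60957*(-1/165838) = 60957/165838 ≈ 0.36757)
(s + (-182 - 157)*17)*(-10263 - 112420) = (60957/165838 + (-182 - 157)*17)*(-10263 - 112420) = (60957/165838 - 339*17)*(-122683) = (60957/165838 - 5763)*(-122683) = -955663437/165838*(-122683) = 117243657441471/165838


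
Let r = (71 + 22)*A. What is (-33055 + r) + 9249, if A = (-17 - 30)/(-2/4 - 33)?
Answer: -1586260/67 ≈ -23676.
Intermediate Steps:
A = 94/67 (A = -47/(-2*¼ - 33) = -47/(-½ - 33) = -47/(-67/2) = -47*(-2/67) = 94/67 ≈ 1.4030)
r = 8742/67 (r = (71 + 22)*(94/67) = 93*(94/67) = 8742/67 ≈ 130.48)
(-33055 + r) + 9249 = (-33055 + 8742/67) + 9249 = -2205943/67 + 9249 = -1586260/67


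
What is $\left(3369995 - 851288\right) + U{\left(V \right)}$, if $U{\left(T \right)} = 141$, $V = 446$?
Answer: $2518848$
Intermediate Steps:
$\left(3369995 - 851288\right) + U{\left(V \right)} = \left(3369995 - 851288\right) + 141 = 2518707 + 141 = 2518848$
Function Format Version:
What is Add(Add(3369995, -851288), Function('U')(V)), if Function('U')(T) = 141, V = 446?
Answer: 2518848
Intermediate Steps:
Add(Add(3369995, -851288), Function('U')(V)) = Add(Add(3369995, -851288), 141) = Add(2518707, 141) = 2518848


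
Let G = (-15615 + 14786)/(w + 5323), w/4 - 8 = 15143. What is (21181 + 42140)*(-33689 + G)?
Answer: -140636924501772/65927 ≈ -2.1332e+9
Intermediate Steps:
w = 60604 (w = 32 + 4*15143 = 32 + 60572 = 60604)
G = -829/65927 (G = (-15615 + 14786)/(60604 + 5323) = -829/65927 ≈ -0.012575)
(21181 + 42140)*(-33689 + G) = (21181 + 42140)*(-33689 - 829/65927) = 63321*(-2221015532/65927) = -140636924501772/65927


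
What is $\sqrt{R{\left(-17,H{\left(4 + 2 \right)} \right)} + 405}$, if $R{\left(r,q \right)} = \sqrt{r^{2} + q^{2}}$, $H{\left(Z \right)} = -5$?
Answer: $\sqrt{405 + \sqrt{314}} \approx 20.56$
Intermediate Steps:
$R{\left(r,q \right)} = \sqrt{q^{2} + r^{2}}$
$\sqrt{R{\left(-17,H{\left(4 + 2 \right)} \right)} + 405} = \sqrt{\sqrt{\left(-5\right)^{2} + \left(-17\right)^{2}} + 405} = \sqrt{\sqrt{25 + 289} + 405} = \sqrt{\sqrt{314} + 405} = \sqrt{405 + \sqrt{314}}$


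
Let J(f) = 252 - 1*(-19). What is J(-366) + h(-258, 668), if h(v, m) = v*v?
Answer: 66835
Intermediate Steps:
J(f) = 271 (J(f) = 252 + 19 = 271)
h(v, m) = v²
J(-366) + h(-258, 668) = 271 + (-258)² = 271 + 66564 = 66835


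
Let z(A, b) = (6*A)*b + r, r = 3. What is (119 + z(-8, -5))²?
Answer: 131044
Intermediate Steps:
z(A, b) = 3 + 6*A*b (z(A, b) = (6*A)*b + 3 = 6*A*b + 3 = 3 + 6*A*b)
(119 + z(-8, -5))² = (119 + (3 + 6*(-8)*(-5)))² = (119 + (3 + 240))² = (119 + 243)² = 362² = 131044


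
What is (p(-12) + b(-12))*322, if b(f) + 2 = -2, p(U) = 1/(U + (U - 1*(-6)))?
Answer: -11753/9 ≈ -1305.9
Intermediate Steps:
p(U) = 1/(6 + 2*U) (p(U) = 1/(U + (U + 6)) = 1/(U + (6 + U)) = 1/(6 + 2*U))
b(f) = -4 (b(f) = -2 - 2 = -4)
(p(-12) + b(-12))*322 = (1/(2*(3 - 12)) - 4)*322 = ((½)/(-9) - 4)*322 = ((½)*(-⅑) - 4)*322 = (-1/18 - 4)*322 = -73/18*322 = -11753/9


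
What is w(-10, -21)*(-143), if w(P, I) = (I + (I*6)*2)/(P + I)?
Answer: -39039/31 ≈ -1259.3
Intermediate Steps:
w(P, I) = 13*I/(I + P) (w(P, I) = (I + (6*I)*2)/(I + P) = (I + 12*I)/(I + P) = (13*I)/(I + P) = 13*I/(I + P))
w(-10, -21)*(-143) = (13*(-21)/(-21 - 10))*(-143) = (13*(-21)/(-31))*(-143) = (13*(-21)*(-1/31))*(-143) = (273/31)*(-143) = -39039/31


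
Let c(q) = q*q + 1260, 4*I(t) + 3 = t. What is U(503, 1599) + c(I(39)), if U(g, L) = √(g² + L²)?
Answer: 1341 + √2809810 ≈ 3017.3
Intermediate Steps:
I(t) = -¾ + t/4
c(q) = 1260 + q² (c(q) = q² + 1260 = 1260 + q²)
U(g, L) = √(L² + g²)
U(503, 1599) + c(I(39)) = √(1599² + 503²) + (1260 + (-¾ + (¼)*39)²) = √(2556801 + 253009) + (1260 + (-¾ + 39/4)²) = √2809810 + (1260 + 9²) = √2809810 + (1260 + 81) = √2809810 + 1341 = 1341 + √2809810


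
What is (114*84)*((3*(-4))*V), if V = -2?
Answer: 229824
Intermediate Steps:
(114*84)*((3*(-4))*V) = (114*84)*((3*(-4))*(-2)) = 9576*(-12*(-2)) = 9576*24 = 229824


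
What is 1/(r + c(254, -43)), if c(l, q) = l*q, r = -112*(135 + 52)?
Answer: -1/31866 ≈ -3.1381e-5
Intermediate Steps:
r = -20944 (r = -112*187 = -20944)
1/(r + c(254, -43)) = 1/(-20944 + 254*(-43)) = 1/(-20944 - 10922) = 1/(-31866) = -1/31866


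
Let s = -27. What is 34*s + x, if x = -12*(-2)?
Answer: -894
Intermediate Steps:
x = 24
34*s + x = 34*(-27) + 24 = -918 + 24 = -894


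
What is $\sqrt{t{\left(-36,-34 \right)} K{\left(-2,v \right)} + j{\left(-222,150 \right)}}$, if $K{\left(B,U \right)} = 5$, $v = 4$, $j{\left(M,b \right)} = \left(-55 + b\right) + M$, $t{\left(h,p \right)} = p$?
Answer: $3 i \sqrt{33} \approx 17.234 i$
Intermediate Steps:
$j{\left(M,b \right)} = -55 + M + b$
$\sqrt{t{\left(-36,-34 \right)} K{\left(-2,v \right)} + j{\left(-222,150 \right)}} = \sqrt{\left(-34\right) 5 - 127} = \sqrt{-170 - 127} = \sqrt{-297} = 3 i \sqrt{33}$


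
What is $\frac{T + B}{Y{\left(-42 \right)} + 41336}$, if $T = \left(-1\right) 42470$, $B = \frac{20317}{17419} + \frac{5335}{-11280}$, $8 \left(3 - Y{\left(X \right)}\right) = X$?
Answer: $- \frac{1668927553001}{1624715907132} \approx -1.0272$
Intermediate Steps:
$Y{\left(X \right)} = 3 - \frac{X}{8}$
$B = \frac{27249079}{39297264}$ ($B = 20317 \cdot \frac{1}{17419} + 5335 \left(- \frac{1}{11280}\right) = \frac{20317}{17419} - \frac{1067}{2256} = \frac{27249079}{39297264} \approx 0.69341$)
$T = -42470$
$\frac{T + B}{Y{\left(-42 \right)} + 41336} = \frac{-42470 + \frac{27249079}{39297264}}{\left(3 - - \frac{21}{4}\right) + 41336} = - \frac{1668927553001}{39297264 \left(\left(3 + \frac{21}{4}\right) + 41336\right)} = - \frac{1668927553001}{39297264 \left(\frac{33}{4} + 41336\right)} = - \frac{1668927553001}{39297264 \cdot \frac{165377}{4}} = \left(- \frac{1668927553001}{39297264}\right) \frac{4}{165377} = - \frac{1668927553001}{1624715907132}$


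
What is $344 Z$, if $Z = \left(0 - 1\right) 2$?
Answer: $-688$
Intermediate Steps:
$Z = -2$ ($Z = \left(-1\right) 2 = -2$)
$344 Z = 344 \left(-2\right) = -688$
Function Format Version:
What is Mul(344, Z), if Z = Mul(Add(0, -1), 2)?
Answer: -688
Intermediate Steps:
Z = -2 (Z = Mul(-1, 2) = -2)
Mul(344, Z) = Mul(344, -2) = -688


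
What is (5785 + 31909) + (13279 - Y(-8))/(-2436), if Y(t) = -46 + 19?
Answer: 45904639/1218 ≈ 37689.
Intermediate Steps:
Y(t) = -27
(5785 + 31909) + (13279 - Y(-8))/(-2436) = (5785 + 31909) + (13279 - 1*(-27))/(-2436) = 37694 + (13279 + 27)*(-1/2436) = 37694 + 13306*(-1/2436) = 37694 - 6653/1218 = 45904639/1218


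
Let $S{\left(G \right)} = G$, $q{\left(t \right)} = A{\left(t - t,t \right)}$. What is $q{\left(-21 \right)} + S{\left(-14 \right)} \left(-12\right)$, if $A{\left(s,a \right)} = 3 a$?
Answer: $105$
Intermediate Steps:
$q{\left(t \right)} = 3 t$
$q{\left(-21 \right)} + S{\left(-14 \right)} \left(-12\right) = 3 \left(-21\right) - -168 = -63 + 168 = 105$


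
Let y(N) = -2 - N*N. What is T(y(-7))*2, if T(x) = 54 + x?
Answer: 6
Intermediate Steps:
y(N) = -2 - N²
T(y(-7))*2 = (54 + (-2 - 1*(-7)²))*2 = (54 + (-2 - 1*49))*2 = (54 + (-2 - 49))*2 = (54 - 51)*2 = 3*2 = 6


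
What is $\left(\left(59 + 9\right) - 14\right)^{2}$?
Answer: $2916$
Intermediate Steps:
$\left(\left(59 + 9\right) - 14\right)^{2} = \left(68 - 14\right)^{2} = 54^{2} = 2916$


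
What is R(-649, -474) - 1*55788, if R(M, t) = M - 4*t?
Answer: -54541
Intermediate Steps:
R(-649, -474) - 1*55788 = (-649 - 4*(-474)) - 1*55788 = (-649 + 1896) - 55788 = 1247 - 55788 = -54541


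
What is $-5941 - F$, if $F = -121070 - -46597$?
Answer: $68532$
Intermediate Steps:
$F = -74473$ ($F = -121070 + 46597 = -74473$)
$-5941 - F = -5941 - -74473 = -5941 + 74473 = 68532$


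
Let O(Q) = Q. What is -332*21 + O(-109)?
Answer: -7081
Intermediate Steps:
-332*21 + O(-109) = -332*21 - 109 = -6972 - 109 = -7081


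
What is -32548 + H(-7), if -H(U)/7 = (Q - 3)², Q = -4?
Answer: -32891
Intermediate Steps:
H(U) = -343 (H(U) = -7*(-4 - 3)² = -7*(-7)² = -7*49 = -343)
-32548 + H(-7) = -32548 - 343 = -32891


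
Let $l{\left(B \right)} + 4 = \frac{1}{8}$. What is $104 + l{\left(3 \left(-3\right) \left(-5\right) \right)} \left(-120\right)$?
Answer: $569$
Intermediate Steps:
$l{\left(B \right)} = - \frac{31}{8}$ ($l{\left(B \right)} = -4 + \frac{1}{8} = - \frac{31}{8}$)
$104 + l{\left(3 \left(-3\right) \left(-5\right) \right)} \left(-120\right) = 104 - -465 = 104 + 465 = 569$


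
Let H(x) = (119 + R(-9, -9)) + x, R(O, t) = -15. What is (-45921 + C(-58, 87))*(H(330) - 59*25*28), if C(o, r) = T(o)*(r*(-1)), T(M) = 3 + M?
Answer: 1681063776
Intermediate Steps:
C(o, r) = -r*(3 + o) (C(o, r) = (3 + o)*(r*(-1)) = (3 + o)*(-r) = -r*(3 + o))
H(x) = 104 + x (H(x) = (119 - 15) + x = 104 + x)
(-45921 + C(-58, 87))*(H(330) - 59*25*28) = (-45921 - 1*87*(3 - 58))*((104 + 330) - 59*25*28) = (-45921 - 1*87*(-55))*(434 - 1475*28) = (-45921 + 4785)*(434 - 41300) = -41136*(-40866) = 1681063776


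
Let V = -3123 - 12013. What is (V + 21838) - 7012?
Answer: -310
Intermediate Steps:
V = -15136
(V + 21838) - 7012 = (-15136 + 21838) - 7012 = 6702 - 7012 = -310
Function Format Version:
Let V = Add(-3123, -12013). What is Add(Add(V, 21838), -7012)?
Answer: -310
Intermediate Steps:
V = -15136
Add(Add(V, 21838), -7012) = Add(Add(-15136, 21838), -7012) = Add(6702, -7012) = -310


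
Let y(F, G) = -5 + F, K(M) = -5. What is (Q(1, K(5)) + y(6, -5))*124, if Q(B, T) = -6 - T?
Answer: 0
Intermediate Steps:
(Q(1, K(5)) + y(6, -5))*124 = ((-6 - 1*(-5)) + (-5 + 6))*124 = ((-6 + 5) + 1)*124 = (-1 + 1)*124 = 0*124 = 0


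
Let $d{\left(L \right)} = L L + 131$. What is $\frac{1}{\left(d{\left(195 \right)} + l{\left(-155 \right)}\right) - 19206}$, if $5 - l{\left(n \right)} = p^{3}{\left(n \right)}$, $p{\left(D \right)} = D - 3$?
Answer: $\frac{1}{3963267} \approx 2.5232 \cdot 10^{-7}$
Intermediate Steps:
$p{\left(D \right)} = -3 + D$
$d{\left(L \right)} = 131 + L^{2}$ ($d{\left(L \right)} = L^{2} + 131 = 131 + L^{2}$)
$l{\left(n \right)} = 5 - \left(-3 + n\right)^{3}$
$\frac{1}{\left(d{\left(195 \right)} + l{\left(-155 \right)}\right) - 19206} = \frac{1}{\left(\left(131 + 195^{2}\right) - \left(-5 + \left(-3 - 155\right)^{3}\right)\right) - 19206} = \frac{1}{\left(\left(131 + 38025\right) + \left(5 - \left(-158\right)^{3}\right)\right) - 19206} = \frac{1}{\left(38156 + \left(5 - -3944312\right)\right) - 19206} = \frac{1}{\left(38156 + \left(5 + 3944312\right)\right) - 19206} = \frac{1}{\left(38156 + 3944317\right) - 19206} = \frac{1}{3982473 - 19206} = \frac{1}{3963267}$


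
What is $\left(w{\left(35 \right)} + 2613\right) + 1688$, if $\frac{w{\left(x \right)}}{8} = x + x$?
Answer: $4861$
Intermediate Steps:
$w{\left(x \right)} = 16 x$ ($w{\left(x \right)} = 8 \left(x + x\right) = 8 \cdot 2 x = 16 x$)
$\left(w{\left(35 \right)} + 2613\right) + 1688 = \left(16 \cdot 35 + 2613\right) + 1688 = \left(560 + 2613\right) + 1688 = 3173 + 1688 = 4861$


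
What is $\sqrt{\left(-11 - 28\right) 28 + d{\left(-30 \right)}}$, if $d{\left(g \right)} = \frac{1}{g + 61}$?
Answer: $\frac{i \sqrt{1049381}}{31} \approx 33.045 i$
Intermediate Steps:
$d{\left(g \right)} = \frac{1}{61 + g}$
$\sqrt{\left(-11 - 28\right) 28 + d{\left(-30 \right)}} = \sqrt{\left(-11 - 28\right) 28 + \frac{1}{61 - 30}} = \sqrt{\left(-39\right) 28 + \frac{1}{31}} = \sqrt{-1092 + \frac{1}{31}} = \sqrt{- \frac{33851}{31}} = \frac{i \sqrt{1049381}}{31}$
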